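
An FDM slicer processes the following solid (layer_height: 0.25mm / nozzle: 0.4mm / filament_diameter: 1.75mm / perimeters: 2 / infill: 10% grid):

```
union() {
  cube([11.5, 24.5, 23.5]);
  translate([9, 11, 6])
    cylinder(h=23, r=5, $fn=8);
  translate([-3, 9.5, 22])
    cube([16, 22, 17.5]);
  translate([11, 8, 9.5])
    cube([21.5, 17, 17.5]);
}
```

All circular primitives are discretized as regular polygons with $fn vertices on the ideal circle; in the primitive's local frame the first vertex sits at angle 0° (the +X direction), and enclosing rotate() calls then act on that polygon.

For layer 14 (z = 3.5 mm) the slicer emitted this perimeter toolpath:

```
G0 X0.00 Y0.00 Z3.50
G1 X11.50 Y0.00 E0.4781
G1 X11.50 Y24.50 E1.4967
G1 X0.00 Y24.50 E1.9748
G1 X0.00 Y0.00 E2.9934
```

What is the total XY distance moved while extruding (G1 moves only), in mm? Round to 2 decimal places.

72.00 mm

Sum the Euclidean lengths of each G1 segment: total = 72.00 mm.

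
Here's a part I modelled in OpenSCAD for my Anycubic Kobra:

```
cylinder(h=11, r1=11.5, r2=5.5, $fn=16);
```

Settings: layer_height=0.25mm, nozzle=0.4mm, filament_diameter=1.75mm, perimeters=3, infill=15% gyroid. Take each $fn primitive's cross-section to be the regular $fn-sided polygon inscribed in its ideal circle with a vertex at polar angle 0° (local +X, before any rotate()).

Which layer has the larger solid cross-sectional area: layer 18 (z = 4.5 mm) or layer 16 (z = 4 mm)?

layer 16 (z = 4 mm)

Layer 18 (z = 4.5): the cone: at t=0.409 of its height the radius interpolates to r₁+(r₂−r₁)t = 9.045, giving a regular 16-gon of that circumradius (area = (16/2)·9.045²·sin(360°/16) = 250.49 mm²). So its area = 250.49 mm². Layer 16 (z = 4): the cone: at t=0.364 of its height the radius interpolates to r₁+(r₂−r₁)t = 9.318, giving a regular 16-gon of that circumradius (area = (16/2)·9.318²·sin(360°/16) = 265.82 mm²). So its area = 265.82 mm². Layer 16 is larger (265.82 vs 250.49 mm²).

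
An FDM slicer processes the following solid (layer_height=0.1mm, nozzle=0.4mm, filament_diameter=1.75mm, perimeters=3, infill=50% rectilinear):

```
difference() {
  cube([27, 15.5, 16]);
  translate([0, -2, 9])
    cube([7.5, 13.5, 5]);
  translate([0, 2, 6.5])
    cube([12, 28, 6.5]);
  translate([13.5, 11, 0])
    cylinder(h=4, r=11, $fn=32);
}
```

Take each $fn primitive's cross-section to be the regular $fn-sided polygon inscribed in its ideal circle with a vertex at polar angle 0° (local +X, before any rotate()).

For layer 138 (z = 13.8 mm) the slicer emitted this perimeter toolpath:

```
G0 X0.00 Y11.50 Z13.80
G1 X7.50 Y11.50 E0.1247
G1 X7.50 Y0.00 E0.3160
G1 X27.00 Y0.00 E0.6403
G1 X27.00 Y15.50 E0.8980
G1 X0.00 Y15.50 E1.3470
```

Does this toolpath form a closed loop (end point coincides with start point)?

no

Start point (G0): (0.00, 11.50). End point (last G1): the path does not return to the start — open.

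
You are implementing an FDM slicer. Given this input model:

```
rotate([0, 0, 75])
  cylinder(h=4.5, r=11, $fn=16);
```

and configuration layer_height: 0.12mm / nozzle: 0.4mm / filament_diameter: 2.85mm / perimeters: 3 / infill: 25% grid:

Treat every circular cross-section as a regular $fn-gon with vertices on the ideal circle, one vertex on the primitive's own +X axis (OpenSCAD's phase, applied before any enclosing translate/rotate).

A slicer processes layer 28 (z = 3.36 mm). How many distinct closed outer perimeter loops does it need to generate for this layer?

1

At z = 3.36 mm: the r=11 cylinder contributes a regular 16-gon of circumradius 11; (rotated 75° about Z; rotation is an isometry so areas/perimeters/island counts are preserved). The result has 1 disconnected region.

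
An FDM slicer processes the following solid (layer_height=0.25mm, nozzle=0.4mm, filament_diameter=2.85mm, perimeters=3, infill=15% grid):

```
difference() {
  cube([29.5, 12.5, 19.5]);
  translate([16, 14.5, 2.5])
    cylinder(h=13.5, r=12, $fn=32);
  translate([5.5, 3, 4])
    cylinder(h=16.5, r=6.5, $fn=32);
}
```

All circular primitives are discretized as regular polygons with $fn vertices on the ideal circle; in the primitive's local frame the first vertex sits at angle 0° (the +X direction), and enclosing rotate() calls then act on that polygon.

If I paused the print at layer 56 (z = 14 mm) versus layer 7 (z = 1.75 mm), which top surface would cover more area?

layer 7 (z = 1.75 mm)

Layer 56 (z = 14): the cube is present — its section is the full 29.5×12.5 rectangle (area 368.75 mm²); the cylinder at (16, 14.5): section is a regular 32-gon, circumradius r=12 (area = (32/2)·12.000²·sin(360°/32) = 449.49 mm²); the r=6.5 cylinder at (5.5, 3) gives a regular 32-gon of circumradius 6.5 (constant along its height) (area = (32/2)·6.500²·sin(360°/32) = 131.88 mm²); Subtracting the remaining from the first: starting from the 29.5×12.5 cube (368.75 mm²), the r=12 cylinder at (16, 14.5) partially overlaps it — only the 177.14 mm² overlap (of its 449.49 mm²) is removed, clipping the outline; the r=6.5 cylinder at (5.5, 3) partially overlaps it — only the 80.76 mm² overlap (of its 131.88 mm²) is removed, clipping the outline — area = 110.85 mm². So its area = 110.85 mm². Layer 7 (z = 1.75): the cube is present — its section is the full 29.5×12.5 rectangle (area 368.75 mm²); the cylinder at (16, 14.5) is not intersected at this z (z outside [2.5, 16]); the cylinder at (5.5, 3) does not reach this height (z outside [4, 20.5]); Taking the first minus the rest: none of the subtracted shapes is present at this height, so the 29.5×12.5 cube is unchanged — area = 368.75 mm². So its area = 368.75 mm². Layer 7 is larger (368.75 vs 110.85 mm²).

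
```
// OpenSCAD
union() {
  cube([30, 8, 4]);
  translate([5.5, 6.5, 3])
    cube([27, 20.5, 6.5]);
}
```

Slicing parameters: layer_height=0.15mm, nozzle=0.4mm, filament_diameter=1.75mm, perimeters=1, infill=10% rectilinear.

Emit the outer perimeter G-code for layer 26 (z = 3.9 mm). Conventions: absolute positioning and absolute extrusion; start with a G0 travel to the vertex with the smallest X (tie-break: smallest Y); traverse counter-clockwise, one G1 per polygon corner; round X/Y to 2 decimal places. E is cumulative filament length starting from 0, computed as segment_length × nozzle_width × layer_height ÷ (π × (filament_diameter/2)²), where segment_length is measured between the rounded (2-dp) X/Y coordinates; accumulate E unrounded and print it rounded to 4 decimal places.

At z = 3.9 mm: the cube (footprint 30×8) is included at this height; the cube at (5.5, 6.5) is present — its section is the full 27×20.5 rectangle; Taking the union: the regions partially overlap (shared area 36.75 mm²), so overlapping operands fuse into one piece — 1 connected region. The outline is a single polygon with 8 vertices. Extrusion per mm of travel: 0.4 × 0.15 / (π × 0.875²) = 0.024945. Accumulating E over each segment gives final E = 2.9685.

G0 X0.00 Y0.00 Z3.90
G1 X30.00 Y0.00 E0.7484
G1 X30.00 Y6.50 E0.9105
G1 X32.50 Y6.50 E0.9729
G1 X32.50 Y27.00 E1.4842
G1 X5.50 Y27.00 E2.1578
G1 X5.50 Y8.00 E2.6317
G1 X0.00 Y8.00 E2.7689
G1 X0.00 Y0.00 E2.9685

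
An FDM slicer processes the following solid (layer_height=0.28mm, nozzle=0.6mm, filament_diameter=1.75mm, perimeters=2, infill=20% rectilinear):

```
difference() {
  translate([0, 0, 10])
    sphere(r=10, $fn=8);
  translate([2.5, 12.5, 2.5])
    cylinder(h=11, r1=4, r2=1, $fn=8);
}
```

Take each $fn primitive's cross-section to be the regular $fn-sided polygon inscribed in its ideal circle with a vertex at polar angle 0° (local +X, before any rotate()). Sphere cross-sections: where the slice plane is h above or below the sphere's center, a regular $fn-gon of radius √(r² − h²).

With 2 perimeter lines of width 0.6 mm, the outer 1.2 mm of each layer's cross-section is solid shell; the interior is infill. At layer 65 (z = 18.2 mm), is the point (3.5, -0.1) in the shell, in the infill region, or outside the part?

At z = 18.2 mm: the r=10 sphere slices to a regular 8-gon of circumradius 5.724 (√(r²−h²) with h=8.2 from center); the cone at (2.5, 12.5) is not intersected at this z (z outside [2.5, 13.5]); Subtracting the remaining from the first: none of the subtracted shapes is present at this height, so the r=10 sphere is unchanged — 1 connected region. Overall, the cross-section is a single solid region. The nearest boundary edge runs (4.05, -4.05)→(5.72, 0.00); distance from the point to it = 2.02 mm. The point is inside the cross-section and 2.02 mm from the nearest boundary — more than the 1.2 mm shell width (2 × 0.6), so it's in the infill interior.

infill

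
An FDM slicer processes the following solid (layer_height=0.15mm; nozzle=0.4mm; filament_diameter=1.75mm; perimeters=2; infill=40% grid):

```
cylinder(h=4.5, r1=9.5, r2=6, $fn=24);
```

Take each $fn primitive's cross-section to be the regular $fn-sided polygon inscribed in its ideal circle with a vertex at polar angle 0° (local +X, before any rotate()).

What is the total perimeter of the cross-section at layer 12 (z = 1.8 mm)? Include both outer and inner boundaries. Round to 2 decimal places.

At z = 1.8 mm: the cone (r1=9.5→r2=6) has section circumradius 8.100 here — a regular 24-gon (perimeter = 2·24·8.100·sin(180°/24) = 50.75 mm). Overall, the cross-section is a single solid region. Total boundary length (outer) = 50.75 mm.

50.75 mm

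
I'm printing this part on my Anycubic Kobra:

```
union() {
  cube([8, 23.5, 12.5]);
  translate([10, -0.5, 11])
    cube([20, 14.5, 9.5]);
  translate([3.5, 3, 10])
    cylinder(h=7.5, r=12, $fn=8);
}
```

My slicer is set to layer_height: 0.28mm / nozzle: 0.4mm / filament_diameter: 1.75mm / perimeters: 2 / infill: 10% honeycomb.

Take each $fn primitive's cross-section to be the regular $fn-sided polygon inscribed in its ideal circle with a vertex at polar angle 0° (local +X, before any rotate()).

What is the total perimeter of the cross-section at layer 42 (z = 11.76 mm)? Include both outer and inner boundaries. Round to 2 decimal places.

130.15 mm

At z = 11.76 mm: the cube (footprint 8×23.5) is included at this height (perimeter 63.00 mm); the cube at (10, -0.5) (footprint 20×14.5) is included at this height (perimeter 69.00 mm); the cylinder at (3.5, 3): section is a regular 8-gon, circumradius r=12 (perimeter = 2·8·12.000·sin(180°/8) = 73.48 mm); Taking the union: the regions partially overlap (shared area 162.56 mm²), so the edge portions inside another operand are dropped and the merged outline is re-measured after clipping — boundary = 130.15 mm. Overall, the cross-section is a single solid region. Total boundary length (outer) = 130.15 mm.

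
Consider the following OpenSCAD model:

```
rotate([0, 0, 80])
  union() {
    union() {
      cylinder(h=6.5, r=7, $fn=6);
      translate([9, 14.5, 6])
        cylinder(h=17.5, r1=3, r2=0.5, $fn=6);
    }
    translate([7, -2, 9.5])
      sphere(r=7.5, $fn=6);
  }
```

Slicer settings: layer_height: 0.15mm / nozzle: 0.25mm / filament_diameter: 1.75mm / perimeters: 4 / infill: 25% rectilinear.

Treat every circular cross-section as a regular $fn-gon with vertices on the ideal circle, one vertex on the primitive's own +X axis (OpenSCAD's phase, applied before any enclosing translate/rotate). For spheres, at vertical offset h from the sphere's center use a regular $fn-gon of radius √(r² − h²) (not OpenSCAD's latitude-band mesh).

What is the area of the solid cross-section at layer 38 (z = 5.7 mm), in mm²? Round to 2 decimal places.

At z = 5.7 mm: the r=7 cylinder gives a regular 6-gon of circumradius 7 (constant along its height) (area = (6/2)·7.000²·sin(360°/6) = 127.31 mm²); the cone at (9, 14.5) is not intersected at this z (z outside [6, 23.5]); Merging all regions: only the r=7 cylinder is present, so the union is just that shape — area = 127.31 mm²; the r=7.5 sphere at (7, -2) contributes a regular 6-gon of circumradius √(7.5²−3.8²) = 6.466 (area = (6/2)·6.466²·sin(360°/6) = 108.63 mm²); Merging all regions: the regions partially overlap — summed areas 235.93 mm² minus the doubly-counted overlap 34.31 mm² gives 201.62 mm² — area = 201.62 mm²; (whole slice rotated 80° about Z — lengths, areas and connectivity unchanged). Overall, the cross-section is a single solid region. Net area = 201.62 mm².

201.62 mm²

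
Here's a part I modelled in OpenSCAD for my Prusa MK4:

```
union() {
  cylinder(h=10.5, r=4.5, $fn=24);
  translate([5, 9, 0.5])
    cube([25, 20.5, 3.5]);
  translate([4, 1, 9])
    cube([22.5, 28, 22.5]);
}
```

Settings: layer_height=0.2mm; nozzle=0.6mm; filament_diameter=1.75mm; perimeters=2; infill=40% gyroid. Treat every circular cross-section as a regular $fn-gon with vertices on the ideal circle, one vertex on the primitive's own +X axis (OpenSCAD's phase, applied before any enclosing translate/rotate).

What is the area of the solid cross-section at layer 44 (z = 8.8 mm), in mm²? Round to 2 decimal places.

At z = 8.8 mm: the cylinder: section is a regular 24-gon, circumradius r=4.5 (area = (24/2)·4.500²·sin(360°/24) = 62.89 mm²); the cube at (5, 9) is absent (z outside [0.5, 4]); the cube at (4, 1) is not intersected at this z (z outside [9, 31.5]); Merging all regions: only the r=4.5 cylinder is present, so the union is just that shape — area = 62.89 mm². Overall, the cross-section is a single solid region. Net area = 62.89 mm².

62.89 mm²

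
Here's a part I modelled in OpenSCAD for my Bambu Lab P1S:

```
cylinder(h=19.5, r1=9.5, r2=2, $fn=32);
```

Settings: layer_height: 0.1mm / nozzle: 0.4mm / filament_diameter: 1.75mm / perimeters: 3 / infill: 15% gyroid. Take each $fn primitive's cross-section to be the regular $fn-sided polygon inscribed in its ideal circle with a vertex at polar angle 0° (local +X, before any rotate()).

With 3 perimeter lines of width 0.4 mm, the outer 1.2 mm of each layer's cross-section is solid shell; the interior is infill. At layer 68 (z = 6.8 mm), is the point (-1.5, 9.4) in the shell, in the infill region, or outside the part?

At z = 6.8 mm: the cone: at t=0.349 of its height the radius interpolates to r₁+(r₂−r₁)t = 6.885, giving a regular 32-gon of that circumradius. Overall, the cross-section is a single solid region. The nearest boundary edge runs (0.00, 6.88)→(-1.34, 6.75); distance from the point to it = 2.65 mm. The point is not inside any of the regions above, so it lies outside the cross-section (2.65 mm from the nearest boundary).

outside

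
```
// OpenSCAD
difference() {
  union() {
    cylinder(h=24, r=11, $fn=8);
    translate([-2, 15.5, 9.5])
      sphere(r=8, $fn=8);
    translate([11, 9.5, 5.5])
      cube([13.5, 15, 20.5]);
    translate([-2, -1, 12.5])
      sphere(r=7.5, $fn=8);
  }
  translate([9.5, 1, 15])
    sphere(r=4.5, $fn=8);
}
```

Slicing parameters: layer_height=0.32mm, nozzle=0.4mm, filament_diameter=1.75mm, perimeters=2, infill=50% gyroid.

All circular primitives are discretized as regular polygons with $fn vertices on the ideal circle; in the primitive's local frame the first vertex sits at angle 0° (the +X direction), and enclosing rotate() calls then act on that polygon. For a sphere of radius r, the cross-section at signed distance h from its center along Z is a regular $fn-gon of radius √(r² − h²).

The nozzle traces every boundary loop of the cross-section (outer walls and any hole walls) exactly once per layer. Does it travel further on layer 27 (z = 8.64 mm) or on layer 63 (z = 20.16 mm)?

Layer 27 (z = 8.64): the cylinder: section is a regular 8-gon, circumradius r=11 (perimeter = 2·8·11.000·sin(180°/8) = 67.35 mm); the sphere at (-2, 15.5): section is a regular 8-gon, circumradius = √(r²−h²) = √(8²−0.86²) = 7.954 (perimeter = 2·8·7.954·sin(180°/8) = 48.70 mm); the 13.5×15 cube at (11, 9.5) contributes its full rectangle (perimeter 57.00 mm); the r=7.5 sphere at (-2, -1) contributes a regular 8-gon of circumradius √(7.5²−3.86²) = 6.430 (perimeter = 2·8·6.430·sin(180°/8) = 39.37 mm); Combining (union): the regions partially overlap (shared area 130.53 mm²), so the edge portions inside another operand are dropped and the merged outline is re-measured after clipping — boundary = 155.00 mm; the sphere at (9.5, 1) is absent (|z−center|=6.360 > r=4.5); Taking the first minus the rest: none of the subtracted shapes is present at this height, so the result so far is unchanged — boundary = 155.00 mm. So its perimeter = 155.00 mm. Layer 63 (z = 20.16): the r=11 cylinder contributes a regular 8-gon of circumradius 11 (perimeter = 2·8·11.000·sin(180°/8) = 67.35 mm); the sphere at (-2, 15.5) is absent (|z−center|=10.660 > r=8); the cube at (11, 9.5) (footprint 13.5×15) is included at this height (perimeter 57.00 mm); the sphere at (-2, -1) is absent (|z−center|=7.660 > r=7.5); Combining (union): the 2 present regions are separate (no shared area or edge), so areas and boundary lengths simply add and each stays a separate island — boundary = 124.35 mm; the sphere at (9.5, 1) is absent (|z−center|=5.160 > r=4.5); Taking the first minus the rest: none of the subtracted shapes is present at this height, so that combined region is unchanged — boundary = 124.35 mm. So its perimeter = 124.35 mm. Layer 27 is larger (155.00 vs 124.35 mm).

layer 27 (z = 8.64 mm)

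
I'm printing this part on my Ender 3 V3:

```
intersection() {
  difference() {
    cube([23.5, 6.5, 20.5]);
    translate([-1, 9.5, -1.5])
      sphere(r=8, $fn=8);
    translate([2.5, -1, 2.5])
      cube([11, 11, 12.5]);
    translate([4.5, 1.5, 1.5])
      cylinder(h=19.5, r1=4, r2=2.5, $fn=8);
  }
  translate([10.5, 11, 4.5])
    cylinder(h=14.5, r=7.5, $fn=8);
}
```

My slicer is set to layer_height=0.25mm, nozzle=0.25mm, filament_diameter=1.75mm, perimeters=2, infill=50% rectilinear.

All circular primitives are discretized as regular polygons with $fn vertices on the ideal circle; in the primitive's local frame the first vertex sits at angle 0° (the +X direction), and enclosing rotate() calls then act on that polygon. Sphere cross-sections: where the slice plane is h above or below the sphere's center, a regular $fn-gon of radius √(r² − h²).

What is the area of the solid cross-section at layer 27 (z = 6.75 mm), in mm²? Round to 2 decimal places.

3.08 mm²

At z = 6.75 mm: the cube is present — its section is the full 23.5×6.5 rectangle (area 152.75 mm²); the sphere at (-1, 9.5) does not reach this height (|z−center|=8.250 > r=8); the cube at (2.5, -1) (footprint 11×11) is included at this height (area 121.00 mm²); the cone at (4.5, 1.5) contributes a regular 8-gon of circumradius 3.596 (interpolated between r1=4 and r2=2.5 at t=0.269) (area = (8/2)·3.596²·sin(360°/8) = 36.58 mm²); After the difference (first − rest): starting from the 23.5×6.5 cube (152.75 mm²), the 11×11 cube at (2.5, -1) partially overlaps it — only the 71.50 mm² overlap (of its 121.00 mm²) is removed, clipping the outline; the cone at (4.5, 1.5) partially overlaps it — only the 4.71 mm² overlap (of its 36.58 mm²) is removed, clipping the outline — area = 76.54 mm²; the cylinder at (10.5, 11): section is a regular 8-gon, circumradius r=7.5 (area = (8/2)·7.500²·sin(360°/8) = 159.10 mm²); Taking the intersection: the r=7.5 cylinder at (10.5, 11) partially overlaps that combined region; clipping to the common part keeps 3.08 mm² — area = 3.08 mm². Overall, the cross-section is a single solid region. Net area = 3.08 mm².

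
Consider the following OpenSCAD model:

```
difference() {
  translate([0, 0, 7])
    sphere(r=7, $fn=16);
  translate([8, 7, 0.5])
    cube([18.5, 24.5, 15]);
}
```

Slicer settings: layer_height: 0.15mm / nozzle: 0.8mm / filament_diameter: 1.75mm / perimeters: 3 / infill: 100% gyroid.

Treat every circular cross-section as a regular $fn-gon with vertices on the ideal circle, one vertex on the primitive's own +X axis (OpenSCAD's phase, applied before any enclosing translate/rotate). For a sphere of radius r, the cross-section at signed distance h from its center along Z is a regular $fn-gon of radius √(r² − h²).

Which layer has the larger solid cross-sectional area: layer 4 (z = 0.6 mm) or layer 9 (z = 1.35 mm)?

layer 9 (z = 1.35 mm)

Layer 4 (z = 0.6): the r=7 sphere contributes a regular 16-gon of circumradius √(7²−6.4²) = 2.835 (area = (16/2)·2.835²·sin(360°/16) = 24.61 mm²); the cube at (8, 7) (footprint 18.5×24.5) is included at this height (area 453.25 mm²); Subtracting the remaining from the first: starting from the r=7 sphere (24.61 mm²), the 18.5×24.5 cube at (8, 7) misses the remaining region (no effect) — area = 24.61 mm². So its area = 24.61 mm². Layer 9 (z = 1.35): the sphere: section is a regular 16-gon, circumradius = √(r²−h²) = √(7²−5.65²) = 4.132 (area = (16/2)·4.132²·sin(360°/16) = 52.28 mm²); the cube at (8, 7) (footprint 18.5×24.5) is included at this height (area 453.25 mm²); Subtracting the remaining from the first: starting from the r=7 sphere (52.28 mm²), the 18.5×24.5 cube at (8, 7) misses the remaining region (no effect) — area = 52.28 mm². So its area = 52.28 mm². Layer 9 is larger (52.28 vs 24.61 mm²).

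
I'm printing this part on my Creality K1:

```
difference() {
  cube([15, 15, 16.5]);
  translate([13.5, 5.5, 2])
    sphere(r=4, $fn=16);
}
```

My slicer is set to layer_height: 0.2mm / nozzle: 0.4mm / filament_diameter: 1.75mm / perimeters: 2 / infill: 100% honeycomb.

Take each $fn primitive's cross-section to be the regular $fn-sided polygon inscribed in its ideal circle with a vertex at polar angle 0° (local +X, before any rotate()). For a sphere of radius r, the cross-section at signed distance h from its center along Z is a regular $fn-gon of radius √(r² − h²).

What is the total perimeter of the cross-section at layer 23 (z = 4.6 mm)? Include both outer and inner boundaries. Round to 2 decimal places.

At z = 4.6 mm: the 15×15 cube contributes its full rectangle (perimeter 60.00 mm); the r=4 sphere at (13.5, 5.5) slices to a regular 16-gon of circumradius 3.040 (√(r²−h²) with h=2.6 from center) (perimeter = 2·16·3.040·sin(180°/16) = 18.98 mm); Subtracting the remaining from the first: starting from the 15×15 cube, the r=4 sphere at (13.5, 5.5) partially overlaps it — only the 22.76 mm² overlap (of its 28.29 mm²) is removed, clipping the outline — boundary = 67.50 mm. Overall, the cross-section is a single solid region. Total boundary length (outer) = 67.50 mm.

67.50 mm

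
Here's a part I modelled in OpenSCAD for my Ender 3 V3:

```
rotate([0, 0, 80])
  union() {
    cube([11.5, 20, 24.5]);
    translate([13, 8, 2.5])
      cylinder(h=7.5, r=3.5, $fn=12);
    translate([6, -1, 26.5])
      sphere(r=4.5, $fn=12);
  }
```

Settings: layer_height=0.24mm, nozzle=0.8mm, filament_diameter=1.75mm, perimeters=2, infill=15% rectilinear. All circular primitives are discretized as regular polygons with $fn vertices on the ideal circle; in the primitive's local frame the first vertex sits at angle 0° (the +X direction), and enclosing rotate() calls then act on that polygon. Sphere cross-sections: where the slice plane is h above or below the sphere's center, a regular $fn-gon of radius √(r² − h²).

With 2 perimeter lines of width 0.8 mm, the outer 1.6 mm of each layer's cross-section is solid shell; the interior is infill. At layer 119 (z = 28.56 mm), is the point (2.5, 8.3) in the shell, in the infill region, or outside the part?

shell

At z = 28.56 mm: the cube is absent (z outside [0, 24.5]); the cylinder at (13, 8) does not reach this height (z outside [2.5, 10]); the sphere at (6, -1): section is a regular 12-gon, circumradius = √(r²−h²) = √(4.5²−2.06²) = 4.001; Merging all regions: only the r=4.5 sphere at (6, -1) is present, so the union is just that shape — 1 connected region; (whole slice rotated 80° about Z — lengths, areas and connectivity unchanged). Overall, the cross-section is a single solid region. Undo the 80° rotation: the query point maps to (8.608, -1.021) in the un-rotated model frame. The nearest boundary edge runs (9.46, -3.00)→(10.00, -1.00); distance from the point to it = 1.34 mm. The point is inside the cross-section, 1.34 mm from the nearest boundary — within the 1.6 mm shell band (2 × 0.8).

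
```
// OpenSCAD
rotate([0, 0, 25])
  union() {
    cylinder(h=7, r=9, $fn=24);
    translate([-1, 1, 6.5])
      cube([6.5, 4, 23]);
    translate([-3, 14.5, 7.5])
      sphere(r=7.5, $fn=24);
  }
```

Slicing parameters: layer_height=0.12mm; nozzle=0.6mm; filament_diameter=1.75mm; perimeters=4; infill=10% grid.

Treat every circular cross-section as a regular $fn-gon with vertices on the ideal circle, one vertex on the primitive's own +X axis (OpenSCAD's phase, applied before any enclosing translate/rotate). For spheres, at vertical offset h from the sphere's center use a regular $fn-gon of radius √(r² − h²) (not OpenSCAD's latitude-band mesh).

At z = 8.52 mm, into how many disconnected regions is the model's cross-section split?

2

At z = 8.52 mm: the cylinder is not intersected at this z (z outside [0, 7]); the cube at (-1, 1) is present — its section is the full 6.5×4 rectangle; the r=7.5 sphere at (-3, 14.5) slices to a regular 24-gon of circumradius 7.430 (√(r²−h²) with h=1.02 from center); Taking the union: the 2 present regions are separate (no shared area or edge), so areas and boundary lengths simply add and each stays a separate island — 2 connected regions; (rotated 25° about Z; rotation is an isometry so areas/perimeters/island counts are preserved). The result has 2 disconnected regions.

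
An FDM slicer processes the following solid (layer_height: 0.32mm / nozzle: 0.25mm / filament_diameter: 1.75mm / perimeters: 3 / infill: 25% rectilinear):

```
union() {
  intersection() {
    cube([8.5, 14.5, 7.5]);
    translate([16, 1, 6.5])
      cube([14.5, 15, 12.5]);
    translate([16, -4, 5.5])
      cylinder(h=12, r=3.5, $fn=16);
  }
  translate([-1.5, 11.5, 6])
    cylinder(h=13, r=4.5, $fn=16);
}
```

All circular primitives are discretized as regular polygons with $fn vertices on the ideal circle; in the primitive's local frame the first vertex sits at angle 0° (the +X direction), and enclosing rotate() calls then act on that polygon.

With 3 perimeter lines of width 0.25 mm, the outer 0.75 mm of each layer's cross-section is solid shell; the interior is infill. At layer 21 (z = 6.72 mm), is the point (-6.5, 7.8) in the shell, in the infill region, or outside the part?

At z = 6.72 mm: the cube (footprint 8.5×14.5) is included at this height; the cube at (16, 1) is present — its section is the full 14.5×15 rectangle; the cylinder at (16, -4): section is a regular 16-gon, circumradius r=3.5; Taking the intersection: the 14.5×15 cube at (16, 1) does not overlap the 8.5×14.5 cube (empty); the r=3.5 cylinder at (16, -4) does not overlap the running intersection (empty) — nothing remains; the cylinder at (-1.5, 11.5): section is a regular 16-gon, circumradius r=4.5; Merging all regions: only the r=4.5 cylinder at (-1.5, 11.5) is present, so the union is just that shape — 1 connected region. Overall, the cross-section is a single solid region. The nearest boundary edge runs (-5.66, 9.78)→(-4.68, 8.32); distance from the point to it = 1.80 mm. The point is not inside any of the regions above, so it lies outside the cross-section (1.80 mm from the nearest boundary).

outside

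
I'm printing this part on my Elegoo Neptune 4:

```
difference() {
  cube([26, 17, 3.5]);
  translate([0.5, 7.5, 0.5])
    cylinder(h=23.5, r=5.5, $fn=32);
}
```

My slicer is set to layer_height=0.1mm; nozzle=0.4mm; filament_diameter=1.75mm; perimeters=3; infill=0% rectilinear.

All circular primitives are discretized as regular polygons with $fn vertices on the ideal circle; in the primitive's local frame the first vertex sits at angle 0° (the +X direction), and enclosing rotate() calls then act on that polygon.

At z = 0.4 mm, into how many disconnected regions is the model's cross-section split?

1

At z = 0.4 mm: the cube (footprint 26×17) is included at this height; the cylinder at (0.5, 7.5) is absent (z outside [0.5, 24]); Taking the first minus the rest: none of the subtracted shapes is present at this height, so the 26×17 cube is unchanged — 1 connected region. The result has 1 disconnected region.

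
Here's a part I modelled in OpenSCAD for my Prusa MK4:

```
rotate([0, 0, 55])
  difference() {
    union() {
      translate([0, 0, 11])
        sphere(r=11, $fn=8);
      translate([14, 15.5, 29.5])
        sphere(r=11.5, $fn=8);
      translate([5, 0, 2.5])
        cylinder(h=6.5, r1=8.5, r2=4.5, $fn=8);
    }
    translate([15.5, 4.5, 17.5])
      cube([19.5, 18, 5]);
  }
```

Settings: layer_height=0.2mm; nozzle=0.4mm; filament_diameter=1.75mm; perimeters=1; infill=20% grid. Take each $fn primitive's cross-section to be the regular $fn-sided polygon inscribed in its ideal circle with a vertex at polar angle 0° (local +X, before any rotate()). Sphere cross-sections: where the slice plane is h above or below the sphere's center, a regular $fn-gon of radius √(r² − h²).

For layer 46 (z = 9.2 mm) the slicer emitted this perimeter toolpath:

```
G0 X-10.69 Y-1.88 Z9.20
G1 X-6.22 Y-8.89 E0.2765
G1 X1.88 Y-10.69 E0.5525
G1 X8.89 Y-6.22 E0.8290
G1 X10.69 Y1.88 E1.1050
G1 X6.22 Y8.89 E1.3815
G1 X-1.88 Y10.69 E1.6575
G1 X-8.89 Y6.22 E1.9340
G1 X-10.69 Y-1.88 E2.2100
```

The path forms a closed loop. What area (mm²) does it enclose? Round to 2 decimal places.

333.09 mm²

Apply the shoelace formula to the sequence of (X, Y) vertices; enclosed area = 333.09 mm².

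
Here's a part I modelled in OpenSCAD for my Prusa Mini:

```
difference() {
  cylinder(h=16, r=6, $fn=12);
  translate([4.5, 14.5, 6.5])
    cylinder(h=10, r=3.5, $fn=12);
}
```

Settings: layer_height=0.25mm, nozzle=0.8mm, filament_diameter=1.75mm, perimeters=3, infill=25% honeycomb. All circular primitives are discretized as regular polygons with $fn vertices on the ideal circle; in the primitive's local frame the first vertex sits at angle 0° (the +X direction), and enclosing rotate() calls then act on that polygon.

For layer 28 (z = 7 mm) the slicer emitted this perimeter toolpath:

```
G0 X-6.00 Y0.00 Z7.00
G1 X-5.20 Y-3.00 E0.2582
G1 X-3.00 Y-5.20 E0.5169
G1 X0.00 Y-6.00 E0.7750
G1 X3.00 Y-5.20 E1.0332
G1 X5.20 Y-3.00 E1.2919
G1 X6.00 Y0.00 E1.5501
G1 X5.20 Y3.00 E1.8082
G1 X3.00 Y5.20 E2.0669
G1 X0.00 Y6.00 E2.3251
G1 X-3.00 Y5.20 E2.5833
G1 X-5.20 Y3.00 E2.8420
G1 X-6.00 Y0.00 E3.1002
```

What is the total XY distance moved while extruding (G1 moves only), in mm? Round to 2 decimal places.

37.28 mm

Sum the Euclidean lengths of each G1 segment: total = 37.28 mm.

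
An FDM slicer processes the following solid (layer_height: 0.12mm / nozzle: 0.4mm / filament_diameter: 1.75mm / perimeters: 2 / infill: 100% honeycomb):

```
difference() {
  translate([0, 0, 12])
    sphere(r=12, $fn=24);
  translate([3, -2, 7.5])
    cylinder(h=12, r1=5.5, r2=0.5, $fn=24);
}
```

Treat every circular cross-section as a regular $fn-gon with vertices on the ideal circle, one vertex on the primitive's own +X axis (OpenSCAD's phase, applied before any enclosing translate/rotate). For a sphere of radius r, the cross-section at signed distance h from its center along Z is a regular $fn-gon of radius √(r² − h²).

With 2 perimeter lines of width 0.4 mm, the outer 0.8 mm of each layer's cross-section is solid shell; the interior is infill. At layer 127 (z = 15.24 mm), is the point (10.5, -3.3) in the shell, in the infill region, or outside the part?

shell

At z = 15.24 mm: the r=12 sphere contributes a regular 24-gon of circumradius √(12²−3.24²) = 11.554; the cone at (3, -2) (r1=5.5→r2=0.5) has section circumradius 2.275 here — a regular 24-gon; After the difference (first − rest): starting from the r=12 sphere, the cone at (3, -2) lies wholly inside it (removes its full 16.07 mm² and its 14.25 mm outline becomes a hole wall) — 1 connected region with 1 hole. Overall, the cross-section is one region with 1 hole. The nearest boundary edge runs (11.16, -2.99)→(10.01, -5.78); distance from the point to it = 0.49 mm. The point is inside the cross-section, 0.49 mm from the nearest boundary — within the 0.8 mm shell band (2 × 0.4).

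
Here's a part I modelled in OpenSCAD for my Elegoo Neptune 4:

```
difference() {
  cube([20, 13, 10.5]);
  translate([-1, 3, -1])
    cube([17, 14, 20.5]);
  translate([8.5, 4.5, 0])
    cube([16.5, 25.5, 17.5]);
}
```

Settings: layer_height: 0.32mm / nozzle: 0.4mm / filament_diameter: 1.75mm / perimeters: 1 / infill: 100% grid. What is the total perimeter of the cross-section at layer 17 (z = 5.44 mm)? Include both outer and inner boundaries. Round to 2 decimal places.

49.00 mm

At z = 5.44 mm: the cube (footprint 20×13) is included at this height (perimeter 66.00 mm); the cube at (-1, 3) (footprint 17×14) is included at this height (perimeter 62.00 mm); the cube at (8.5, 4.5) is present — its section is the full 16.5×25.5 rectangle (perimeter 84.00 mm); Taking the first minus the rest: starting from the 20×13 cube, the 17×14 cube at (-1, 3) partially overlaps it — only the 160.00 mm² overlap (of its 238.00 mm²) is removed, clipping the outline; the 16.5×25.5 cube at (8.5, 4.5) partially overlaps it — only the 34.00 mm² overlap (of its 420.75 mm²) is removed, clipping the outline — boundary = 49.00 mm. Overall, the cross-section is a single solid region. Total boundary length (outer) = 49.00 mm.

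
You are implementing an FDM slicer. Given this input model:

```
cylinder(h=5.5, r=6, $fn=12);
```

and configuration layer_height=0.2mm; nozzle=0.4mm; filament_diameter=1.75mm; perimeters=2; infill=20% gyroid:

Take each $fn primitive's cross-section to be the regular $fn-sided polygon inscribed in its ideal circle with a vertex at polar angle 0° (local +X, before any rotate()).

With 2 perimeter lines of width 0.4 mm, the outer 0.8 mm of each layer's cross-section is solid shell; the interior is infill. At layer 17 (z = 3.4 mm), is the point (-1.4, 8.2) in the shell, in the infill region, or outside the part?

At z = 3.4 mm: the cylinder: section is a regular 12-gon, circumradius r=6. Overall, the cross-section is a single solid region. The nearest boundary edge runs (0.00, 6.00)→(-3.00, 5.20); distance from the point to it = 2.49 mm. The point is not inside any of the regions above, so it lies outside the cross-section (2.49 mm from the nearest boundary).

outside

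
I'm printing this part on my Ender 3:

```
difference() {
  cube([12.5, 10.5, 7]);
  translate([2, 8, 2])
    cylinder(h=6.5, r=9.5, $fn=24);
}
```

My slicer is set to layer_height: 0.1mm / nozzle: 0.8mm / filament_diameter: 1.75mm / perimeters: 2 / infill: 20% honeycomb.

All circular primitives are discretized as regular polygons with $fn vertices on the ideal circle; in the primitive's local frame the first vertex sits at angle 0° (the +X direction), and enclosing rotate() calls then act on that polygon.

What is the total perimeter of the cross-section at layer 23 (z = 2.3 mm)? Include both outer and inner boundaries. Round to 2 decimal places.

29.37 mm

At z = 2.3 mm: the cube is present — its section is the full 12.5×10.5 rectangle (perimeter 46.00 mm); the r=9.5 cylinder at (2, 8) contributes a regular 24-gon of circumradius 9.5 (perimeter = 2·24·9.500·sin(180°/24) = 59.52 mm); After the difference (first − rest): starting from the 12.5×10.5 cube, the r=9.5 cylinder at (2, 8) partially overlaps it — only the 109.48 mm² overlap (of its 280.30 mm²) is removed, clipping the outline — boundary = 29.37 mm. Overall, the cross-section is a single solid region. Total boundary length (outer) = 29.37 mm.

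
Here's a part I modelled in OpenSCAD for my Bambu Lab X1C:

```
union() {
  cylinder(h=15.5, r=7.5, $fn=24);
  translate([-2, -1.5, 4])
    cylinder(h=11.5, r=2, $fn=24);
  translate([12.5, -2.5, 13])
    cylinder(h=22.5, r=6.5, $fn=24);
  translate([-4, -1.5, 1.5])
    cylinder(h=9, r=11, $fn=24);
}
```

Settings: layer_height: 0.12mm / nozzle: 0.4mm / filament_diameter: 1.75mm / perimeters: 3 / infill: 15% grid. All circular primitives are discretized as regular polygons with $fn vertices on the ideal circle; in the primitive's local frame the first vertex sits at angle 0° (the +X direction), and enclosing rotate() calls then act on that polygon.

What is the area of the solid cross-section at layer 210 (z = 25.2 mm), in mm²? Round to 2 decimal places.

At z = 25.2 mm: the cylinder does not reach this height (z outside [0, 15.5]); the cylinder at (-2, -1.5) does not reach this height (z outside [4, 15.5]); the r=6.5 cylinder at (12.5, -2.5) gives a regular 24-gon of circumradius 6.5 (constant along its height) (area = (24/2)·6.500²·sin(360°/24) = 131.22 mm²); the cylinder at (-4, -1.5) is not intersected at this z (z outside [1.5, 10.5]); Combining (union): only the r=6.5 cylinder at (12.5, -2.5) is present, so the union is just that shape — area = 131.22 mm². Overall, the cross-section is a single solid region. Net area = 131.22 mm².

131.22 mm²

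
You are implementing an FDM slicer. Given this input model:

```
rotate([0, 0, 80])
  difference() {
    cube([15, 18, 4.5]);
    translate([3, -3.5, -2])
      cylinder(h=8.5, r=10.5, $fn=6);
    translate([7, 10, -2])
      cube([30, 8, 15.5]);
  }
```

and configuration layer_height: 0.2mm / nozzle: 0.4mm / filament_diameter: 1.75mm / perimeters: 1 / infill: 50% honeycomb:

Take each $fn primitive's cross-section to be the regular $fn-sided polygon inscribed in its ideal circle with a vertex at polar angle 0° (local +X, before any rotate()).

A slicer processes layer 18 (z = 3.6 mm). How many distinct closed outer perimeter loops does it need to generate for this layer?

At z = 3.6 mm: the cube (footprint 15×18) is included at this height; the r=10.5 cylinder at (3, -3.5) gives a regular 6-gon of circumradius 10.5 (constant along its height); the cube at (7, 10) is present — its section is the full 30×8 rectangle; After the difference (first − rest): starting from the 15×18 cube, the r=10.5 cylinder at (3, -3.5) partially overlaps it — only the 55.18 mm² overlap (of its 286.44 mm²) is removed, clipping the outline; the 30×8 cube at (7, 10) partially overlaps it — only the 64.00 mm² overlap (of its 240.00 mm²) is removed, clipping the outline — 1 connected region; (rotated 80° about Z; rotation is an isometry so areas/perimeters/island counts are preserved). The result has 1 disconnected region.

1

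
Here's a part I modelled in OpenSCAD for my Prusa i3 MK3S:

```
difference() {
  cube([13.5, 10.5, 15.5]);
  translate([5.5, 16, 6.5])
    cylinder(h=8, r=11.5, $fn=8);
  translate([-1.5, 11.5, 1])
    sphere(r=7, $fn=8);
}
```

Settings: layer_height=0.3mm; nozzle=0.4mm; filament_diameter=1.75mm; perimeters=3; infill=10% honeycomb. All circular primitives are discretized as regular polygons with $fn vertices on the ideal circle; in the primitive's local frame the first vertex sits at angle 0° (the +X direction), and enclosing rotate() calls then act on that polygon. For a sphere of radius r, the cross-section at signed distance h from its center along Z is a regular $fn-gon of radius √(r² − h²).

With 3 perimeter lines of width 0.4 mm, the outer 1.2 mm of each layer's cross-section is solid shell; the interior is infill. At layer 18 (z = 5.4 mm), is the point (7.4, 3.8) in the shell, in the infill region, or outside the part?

infill

At z = 5.4 mm: the cube is present — its section is the full 13.5×10.5 rectangle; the cylinder at (5.5, 16) is not intersected at this z (z outside [6.5, 14.5]); the r=7 sphere at (-1.5, 11.5) slices to a regular 8-gon of circumradius 5.444 (√(r²−h²) with h=4.4 from center); Subtracting the remaining from the first: starting from the 13.5×10.5 cube, the r=7 sphere at (-1.5, 11.5) partially overlaps it — only the 9.52 mm² overlap (of its 83.83 mm²) is removed, clipping the outline — 1 connected region. Overall, the cross-section is a single solid region. The nearest boundary edge runs (13.50, 0.00)→(0.00, 0.00); distance from the point to it = 3.80 mm. The point is inside the cross-section and 3.80 mm from the nearest boundary — more than the 1.2 mm shell width (3 × 0.4), so it's in the infill interior.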